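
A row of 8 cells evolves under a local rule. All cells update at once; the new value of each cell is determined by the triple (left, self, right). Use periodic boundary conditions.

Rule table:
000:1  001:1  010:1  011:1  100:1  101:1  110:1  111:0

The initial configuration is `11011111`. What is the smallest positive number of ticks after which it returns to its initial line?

tick 1: 01110000
tick 2: 11011111

2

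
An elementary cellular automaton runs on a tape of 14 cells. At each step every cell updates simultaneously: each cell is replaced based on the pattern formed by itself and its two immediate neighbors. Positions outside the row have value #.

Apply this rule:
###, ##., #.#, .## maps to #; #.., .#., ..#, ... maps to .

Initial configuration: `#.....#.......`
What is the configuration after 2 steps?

#.............

step 1: #.............
step 2: #.............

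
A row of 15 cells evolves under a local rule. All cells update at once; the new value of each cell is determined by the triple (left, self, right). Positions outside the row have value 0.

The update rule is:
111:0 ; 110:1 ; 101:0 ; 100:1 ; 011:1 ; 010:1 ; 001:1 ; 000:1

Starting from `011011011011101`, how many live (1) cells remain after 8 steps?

9

step 1: 111011011010101
step 2: 101011011010101
step 3: 101011011010101  (fixed point — unchanged through step 8)
count of 1: 9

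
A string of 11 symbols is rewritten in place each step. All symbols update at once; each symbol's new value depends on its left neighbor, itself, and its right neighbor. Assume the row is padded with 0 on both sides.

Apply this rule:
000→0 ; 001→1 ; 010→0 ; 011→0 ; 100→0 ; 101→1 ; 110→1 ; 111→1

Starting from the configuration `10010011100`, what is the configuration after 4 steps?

step 1: 00100101100
step 2: 01001010100
step 3: 10010101000
step 4: 00101010000

00101010000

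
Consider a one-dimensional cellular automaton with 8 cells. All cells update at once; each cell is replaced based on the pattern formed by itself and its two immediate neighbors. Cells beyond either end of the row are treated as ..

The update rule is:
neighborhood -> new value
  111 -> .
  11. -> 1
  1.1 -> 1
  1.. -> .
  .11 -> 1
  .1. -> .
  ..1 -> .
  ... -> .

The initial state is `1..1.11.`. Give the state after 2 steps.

....111.
....1.1.

....1.1.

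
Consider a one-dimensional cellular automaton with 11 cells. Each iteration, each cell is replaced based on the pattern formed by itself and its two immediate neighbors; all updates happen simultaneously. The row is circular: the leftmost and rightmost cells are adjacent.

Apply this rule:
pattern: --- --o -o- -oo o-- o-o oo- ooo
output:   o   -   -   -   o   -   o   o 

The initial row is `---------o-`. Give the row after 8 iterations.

oooo--ooooo

oooooooo--o
ooooooooo--
-ooooooooo-
--ooooooooo
o--oooooooo
oo--ooooooo
ooo--oooooo
oooo--ooooo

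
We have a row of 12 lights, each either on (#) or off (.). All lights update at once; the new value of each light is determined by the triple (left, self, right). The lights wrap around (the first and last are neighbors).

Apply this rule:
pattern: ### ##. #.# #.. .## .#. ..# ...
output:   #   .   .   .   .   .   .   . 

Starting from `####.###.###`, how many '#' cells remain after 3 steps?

1

###...#...##
##.........#
#...........
count of #: 1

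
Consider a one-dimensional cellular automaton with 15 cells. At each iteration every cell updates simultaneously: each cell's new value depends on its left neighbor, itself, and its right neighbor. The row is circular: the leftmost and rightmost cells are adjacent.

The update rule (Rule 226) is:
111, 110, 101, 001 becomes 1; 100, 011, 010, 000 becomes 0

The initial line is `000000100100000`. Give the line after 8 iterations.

000001001000000
000010010000000
000100100000000
001001000000000
010010000000000
100100000000000
001000000000001
010000000000010

010000000000010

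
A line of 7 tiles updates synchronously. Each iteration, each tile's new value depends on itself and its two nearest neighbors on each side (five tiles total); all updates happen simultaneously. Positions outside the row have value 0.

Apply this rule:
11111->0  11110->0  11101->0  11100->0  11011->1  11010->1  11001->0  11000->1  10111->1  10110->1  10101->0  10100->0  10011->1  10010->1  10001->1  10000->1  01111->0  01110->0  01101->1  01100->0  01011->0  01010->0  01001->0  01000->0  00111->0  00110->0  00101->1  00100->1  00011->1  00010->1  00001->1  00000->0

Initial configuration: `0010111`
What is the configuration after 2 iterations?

0001001

1110100
0001001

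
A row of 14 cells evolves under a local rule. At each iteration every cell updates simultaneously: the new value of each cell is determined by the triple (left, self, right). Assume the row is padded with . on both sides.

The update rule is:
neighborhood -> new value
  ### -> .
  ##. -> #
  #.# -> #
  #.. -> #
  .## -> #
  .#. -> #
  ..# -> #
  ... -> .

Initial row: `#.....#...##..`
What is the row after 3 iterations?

iteration 1: ##...###.####.
iteration 2: ###.##.###..##
iteration 3: #.######.#####

#.######.#####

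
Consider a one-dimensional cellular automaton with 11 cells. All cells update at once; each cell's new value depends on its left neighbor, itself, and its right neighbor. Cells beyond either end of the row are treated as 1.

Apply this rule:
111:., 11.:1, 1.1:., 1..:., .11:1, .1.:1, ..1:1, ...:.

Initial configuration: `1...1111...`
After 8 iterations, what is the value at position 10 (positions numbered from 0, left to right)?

.

iteration 1: 1..11..1..1
iteration 2: 1.111.11.11
iteration 3: 1.1.1.11.1.
iteration 4: 1.1.1.11.1.  (fixed point — unchanged through iteration 8)
position 10 holds .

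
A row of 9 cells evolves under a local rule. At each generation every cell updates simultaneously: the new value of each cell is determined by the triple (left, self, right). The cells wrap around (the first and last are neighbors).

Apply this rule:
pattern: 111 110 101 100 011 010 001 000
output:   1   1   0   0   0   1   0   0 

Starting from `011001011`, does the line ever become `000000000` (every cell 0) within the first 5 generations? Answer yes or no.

001001001
001001001  (fixed point — unchanged through generation 5)
generation 5 is 001001001, still not uniform 0

no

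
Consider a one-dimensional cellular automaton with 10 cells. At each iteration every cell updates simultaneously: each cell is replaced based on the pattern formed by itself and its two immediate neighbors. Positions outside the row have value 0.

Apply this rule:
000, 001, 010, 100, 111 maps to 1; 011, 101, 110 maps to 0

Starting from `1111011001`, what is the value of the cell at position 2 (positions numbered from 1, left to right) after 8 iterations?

0

0110000111
1001111010
1110110011
0100001100
1111110011
0111101100
1011000011
1000111100
position 2 holds 0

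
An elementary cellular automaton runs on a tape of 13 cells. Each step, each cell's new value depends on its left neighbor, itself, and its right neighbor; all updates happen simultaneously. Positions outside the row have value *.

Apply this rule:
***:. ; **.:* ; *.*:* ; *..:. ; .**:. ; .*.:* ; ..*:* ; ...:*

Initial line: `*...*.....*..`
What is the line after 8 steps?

*.***.*****.*
**..**....**.
.*.*.*.***.**
*******..**..
......*.*.*.*
.***********.
*..........**
*.*********..

*.*********..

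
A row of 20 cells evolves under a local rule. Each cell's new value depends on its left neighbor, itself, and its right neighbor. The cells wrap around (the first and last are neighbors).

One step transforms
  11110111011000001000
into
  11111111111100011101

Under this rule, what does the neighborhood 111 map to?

At position 1 the neighborhood is 111; the next row has 1 there.

1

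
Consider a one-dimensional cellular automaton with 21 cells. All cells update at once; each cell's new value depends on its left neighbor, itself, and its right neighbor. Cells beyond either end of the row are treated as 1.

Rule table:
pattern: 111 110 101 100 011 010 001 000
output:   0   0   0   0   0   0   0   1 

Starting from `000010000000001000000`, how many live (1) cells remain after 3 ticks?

13

tick 1: 011000111111100011110
tick 2: 000010000000001000000  (repeats tick 0; period 2)
tick 3: 011000111111100011110
count of 1: 13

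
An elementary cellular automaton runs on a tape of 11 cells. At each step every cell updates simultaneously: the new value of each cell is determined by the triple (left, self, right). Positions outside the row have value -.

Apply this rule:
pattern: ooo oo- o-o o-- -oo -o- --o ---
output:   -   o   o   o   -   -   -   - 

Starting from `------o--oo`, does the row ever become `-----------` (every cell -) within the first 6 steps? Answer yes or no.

step 1: -------o--o
step 2: --------o--
step 3: ---------o-
step 4: ----------o
step 5: -----------
all cells are - at step 5

yes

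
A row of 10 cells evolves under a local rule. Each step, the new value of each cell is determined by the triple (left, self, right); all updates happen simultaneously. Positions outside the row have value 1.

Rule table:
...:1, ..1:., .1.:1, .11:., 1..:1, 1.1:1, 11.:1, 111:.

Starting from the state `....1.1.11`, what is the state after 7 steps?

111.1111..
..11...11.
1..111..11
11...11...
.111..111.
1..11...11
11..111...

11..111...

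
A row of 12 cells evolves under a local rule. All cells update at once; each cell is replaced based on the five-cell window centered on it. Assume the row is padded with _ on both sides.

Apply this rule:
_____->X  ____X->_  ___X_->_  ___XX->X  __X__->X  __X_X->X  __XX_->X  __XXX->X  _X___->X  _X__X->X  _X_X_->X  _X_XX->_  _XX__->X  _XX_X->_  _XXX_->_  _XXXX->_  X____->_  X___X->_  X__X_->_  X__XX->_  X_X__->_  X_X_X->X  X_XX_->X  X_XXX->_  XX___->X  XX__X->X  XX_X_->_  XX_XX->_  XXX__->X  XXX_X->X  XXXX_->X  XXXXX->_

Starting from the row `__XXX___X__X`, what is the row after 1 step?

_XX_XX__XX_X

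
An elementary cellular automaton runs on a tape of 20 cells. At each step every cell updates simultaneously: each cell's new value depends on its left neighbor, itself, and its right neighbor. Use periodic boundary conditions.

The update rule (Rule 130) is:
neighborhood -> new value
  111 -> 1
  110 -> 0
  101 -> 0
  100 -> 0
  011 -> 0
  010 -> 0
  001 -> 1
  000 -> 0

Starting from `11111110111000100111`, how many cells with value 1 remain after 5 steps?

11111100010001001011
11111000100010010001
11110001000100100010
01100010001001000100
10000100010010001000
count of 1: 5

5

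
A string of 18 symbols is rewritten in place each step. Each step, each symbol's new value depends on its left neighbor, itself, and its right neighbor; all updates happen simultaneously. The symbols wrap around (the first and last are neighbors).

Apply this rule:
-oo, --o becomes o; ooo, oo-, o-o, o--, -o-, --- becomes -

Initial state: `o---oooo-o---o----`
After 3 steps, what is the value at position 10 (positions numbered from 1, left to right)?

-

step 1: ---oo-------o----o
step 2: --oo-------o----o-
step 3: -oo-------o----o--
position 10 holds -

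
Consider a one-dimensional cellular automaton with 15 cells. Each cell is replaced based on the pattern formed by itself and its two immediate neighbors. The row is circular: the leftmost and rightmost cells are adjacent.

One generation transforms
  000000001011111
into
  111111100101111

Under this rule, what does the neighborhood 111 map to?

At position 11 the neighborhood is 111; the next row has 1 there.

1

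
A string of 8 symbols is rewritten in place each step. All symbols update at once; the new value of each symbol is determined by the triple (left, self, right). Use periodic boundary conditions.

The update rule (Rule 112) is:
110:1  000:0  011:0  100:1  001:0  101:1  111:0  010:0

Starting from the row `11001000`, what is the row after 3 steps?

00011001

01100100
00110010
00011001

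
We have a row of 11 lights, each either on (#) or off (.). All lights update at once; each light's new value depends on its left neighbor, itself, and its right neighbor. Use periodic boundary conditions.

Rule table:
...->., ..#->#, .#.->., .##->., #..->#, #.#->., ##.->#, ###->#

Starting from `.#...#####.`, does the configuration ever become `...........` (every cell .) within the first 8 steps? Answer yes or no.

no

step 1: #.#.#.#####
step 2: #......####
step 3: ##....#.###
step 4: ###..#...##
step 5: #####.#.#.#
step 6: #####......
step 7: .#####....#
step 8: ..#####..#.
step 8 is ..#####..#., still not uniform .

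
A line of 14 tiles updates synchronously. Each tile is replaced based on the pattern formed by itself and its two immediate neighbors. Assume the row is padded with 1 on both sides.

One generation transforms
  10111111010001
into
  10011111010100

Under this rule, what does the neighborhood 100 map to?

0

At position 10 the neighborhood is 100; the next row has 0 there.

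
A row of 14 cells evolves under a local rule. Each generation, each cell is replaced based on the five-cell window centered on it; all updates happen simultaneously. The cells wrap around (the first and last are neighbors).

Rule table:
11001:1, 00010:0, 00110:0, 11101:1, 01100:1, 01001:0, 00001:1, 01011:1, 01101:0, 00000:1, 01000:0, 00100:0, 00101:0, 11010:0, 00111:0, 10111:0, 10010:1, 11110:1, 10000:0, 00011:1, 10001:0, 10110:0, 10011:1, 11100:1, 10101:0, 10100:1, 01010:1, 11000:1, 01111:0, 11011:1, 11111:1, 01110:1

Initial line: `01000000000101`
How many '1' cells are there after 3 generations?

11001111110010
01110011111101
10111100111100
count of 1: 9

9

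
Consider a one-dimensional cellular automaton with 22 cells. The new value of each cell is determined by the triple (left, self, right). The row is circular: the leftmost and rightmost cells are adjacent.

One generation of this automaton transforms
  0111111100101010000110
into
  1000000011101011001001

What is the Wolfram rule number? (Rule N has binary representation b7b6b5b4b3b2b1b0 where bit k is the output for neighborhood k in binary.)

22

position 2: 111 → 0  (bit 7 = 0)
position 7: 110 → 0  (bit 6 = 0)
position 11: 101 → 0  (bit 5 = 0)
position 8: 100 → 1  (bit 4 = 1)
position 1: 011 → 0  (bit 3 = 0)
position 10: 010 → 1  (bit 2 = 1)
position 0: 001 → 1  (bit 1 = 1)
position 16: 000 → 0  (bit 0 = 0)
bits b7..b0 = 00010110 = 22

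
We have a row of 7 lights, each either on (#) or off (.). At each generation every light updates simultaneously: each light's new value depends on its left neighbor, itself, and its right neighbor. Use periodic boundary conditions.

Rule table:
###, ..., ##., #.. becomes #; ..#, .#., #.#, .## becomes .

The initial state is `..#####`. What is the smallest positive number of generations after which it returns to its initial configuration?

generation 1: #..####
generation 2: ##..###
generation 3: ###..##
generation 4: ####..#
generation 5: #####..
generation 6: .#####.
generation 7: ..#####

7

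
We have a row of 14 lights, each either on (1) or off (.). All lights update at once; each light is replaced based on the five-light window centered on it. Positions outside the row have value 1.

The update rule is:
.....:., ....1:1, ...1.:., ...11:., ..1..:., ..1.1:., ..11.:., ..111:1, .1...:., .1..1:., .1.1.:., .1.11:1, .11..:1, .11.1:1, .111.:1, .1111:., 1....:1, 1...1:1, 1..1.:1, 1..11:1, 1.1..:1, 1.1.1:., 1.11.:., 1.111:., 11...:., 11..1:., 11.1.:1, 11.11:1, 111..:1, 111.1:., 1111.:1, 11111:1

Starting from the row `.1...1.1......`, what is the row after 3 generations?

.1.111.1....1.

11.1...1.1..1.
1.11.1...1.1.1
.1.111.1....1.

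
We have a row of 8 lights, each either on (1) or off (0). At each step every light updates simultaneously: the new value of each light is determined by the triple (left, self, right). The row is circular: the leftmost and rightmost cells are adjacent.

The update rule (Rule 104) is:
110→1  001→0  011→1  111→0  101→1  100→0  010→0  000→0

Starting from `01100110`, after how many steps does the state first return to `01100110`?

01100110

1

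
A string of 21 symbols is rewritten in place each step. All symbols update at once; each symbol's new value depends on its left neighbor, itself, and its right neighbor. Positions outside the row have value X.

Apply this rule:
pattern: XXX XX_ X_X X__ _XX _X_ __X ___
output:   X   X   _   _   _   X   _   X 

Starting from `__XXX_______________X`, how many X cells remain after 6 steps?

12

step 1: ___XX_XXXXXXXXXXXXX__
step 2: _X__X__XXXXXXXXXXXX__
step 3: _X__X___XXXXXXXXXXX__
step 4: _X__X_X__XXXXXXXXXX__
step 5: _X__X_X___XXXXXXXXX__
step 6: _X__X_X_X__XXXXXXXX__
count of X: 12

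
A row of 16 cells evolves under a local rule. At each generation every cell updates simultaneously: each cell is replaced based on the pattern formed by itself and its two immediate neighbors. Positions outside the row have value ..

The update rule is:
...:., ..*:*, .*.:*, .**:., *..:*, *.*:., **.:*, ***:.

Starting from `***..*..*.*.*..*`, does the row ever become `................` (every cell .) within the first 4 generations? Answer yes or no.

no

generation 1: ..*******.*.****
generation 2: .*......*.*....*
generation 3: ***....**.**..**
generation 4: ..**..*.*..***.*
generation 4 is ..**..*.*..***.*, still not uniform .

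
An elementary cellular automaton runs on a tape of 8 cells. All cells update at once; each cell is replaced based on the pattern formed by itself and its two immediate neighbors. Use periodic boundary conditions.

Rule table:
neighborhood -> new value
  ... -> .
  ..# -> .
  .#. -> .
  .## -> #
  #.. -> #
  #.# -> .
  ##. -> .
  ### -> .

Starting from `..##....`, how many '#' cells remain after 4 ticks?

1

..#.#...
.....#..
......#.
.......#
count of #: 1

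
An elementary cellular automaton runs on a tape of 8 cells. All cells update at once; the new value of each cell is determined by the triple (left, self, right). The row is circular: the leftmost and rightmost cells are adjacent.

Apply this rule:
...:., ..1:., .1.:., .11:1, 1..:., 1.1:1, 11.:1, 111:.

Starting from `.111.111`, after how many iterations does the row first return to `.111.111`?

2

11.111.1
.111.111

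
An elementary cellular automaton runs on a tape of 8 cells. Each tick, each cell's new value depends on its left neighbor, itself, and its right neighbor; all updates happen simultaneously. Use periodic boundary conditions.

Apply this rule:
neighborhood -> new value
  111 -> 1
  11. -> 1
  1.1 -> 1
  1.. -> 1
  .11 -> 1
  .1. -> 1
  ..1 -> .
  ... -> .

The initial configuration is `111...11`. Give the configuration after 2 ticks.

11111.11

tick 1: 1111..11
tick 2: 11111.11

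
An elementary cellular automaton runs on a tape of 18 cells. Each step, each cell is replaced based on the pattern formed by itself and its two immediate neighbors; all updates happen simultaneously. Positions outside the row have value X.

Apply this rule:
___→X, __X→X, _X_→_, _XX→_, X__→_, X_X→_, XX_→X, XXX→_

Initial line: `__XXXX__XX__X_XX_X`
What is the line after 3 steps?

_XX_X_XXXXXXX_X_X_

_X___X_X_X_X___X__
___XX________XX__X
_XX_X_XXXXXXX_X_X_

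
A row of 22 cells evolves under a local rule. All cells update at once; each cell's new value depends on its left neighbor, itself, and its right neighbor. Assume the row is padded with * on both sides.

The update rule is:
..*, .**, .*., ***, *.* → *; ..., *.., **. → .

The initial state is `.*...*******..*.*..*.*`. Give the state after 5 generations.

*******..****.********

**..*******..****.****
*..*******..****.*****
..*******..****.******
.*******..****.*******
*******..****.********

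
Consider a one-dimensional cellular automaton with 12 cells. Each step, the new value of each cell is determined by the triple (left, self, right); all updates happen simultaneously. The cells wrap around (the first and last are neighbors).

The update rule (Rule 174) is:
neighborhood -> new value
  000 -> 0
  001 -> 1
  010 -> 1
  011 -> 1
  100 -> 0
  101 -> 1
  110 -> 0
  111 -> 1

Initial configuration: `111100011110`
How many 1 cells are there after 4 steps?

8

111000111101
110001111011
100011110111
000111101111
count of 1: 8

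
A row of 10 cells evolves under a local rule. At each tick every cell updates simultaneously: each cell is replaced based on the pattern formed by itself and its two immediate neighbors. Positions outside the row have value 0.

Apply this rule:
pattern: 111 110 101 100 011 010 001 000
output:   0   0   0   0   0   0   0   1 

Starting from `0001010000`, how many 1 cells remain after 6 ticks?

3

tick 1: 1100000111
tick 2: 0001110000
tick 3: 1100000111  (repeats tick 1; period 2)
tick 6: 0001110000
count of 1: 3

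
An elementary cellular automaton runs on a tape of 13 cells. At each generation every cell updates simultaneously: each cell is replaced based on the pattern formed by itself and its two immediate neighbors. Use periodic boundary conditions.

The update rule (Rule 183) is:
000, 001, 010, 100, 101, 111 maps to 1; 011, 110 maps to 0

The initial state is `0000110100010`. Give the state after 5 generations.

generation 1: 1111001111111
generation 2: 1110110111111
generation 3: 1101001011111
generation 4: 1011111101111
generation 5: 0101111010111

0101111010111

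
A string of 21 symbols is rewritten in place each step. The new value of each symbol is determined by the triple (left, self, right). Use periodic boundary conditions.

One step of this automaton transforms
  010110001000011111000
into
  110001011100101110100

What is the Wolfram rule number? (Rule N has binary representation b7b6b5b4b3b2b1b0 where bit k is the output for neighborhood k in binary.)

position 14: 111 → 1  (bit 7 = 1)
position 4: 110 → 0  (bit 6 = 0)
position 2: 101 → 0  (bit 5 = 0)
position 5: 100 → 1  (bit 4 = 1)
position 3: 011 → 0  (bit 3 = 0)
position 1: 010 → 1  (bit 2 = 1)
position 0: 001 → 1  (bit 1 = 1)
position 6: 000 → 0  (bit 0 = 0)
bits b7..b0 = 10010110 = 150

150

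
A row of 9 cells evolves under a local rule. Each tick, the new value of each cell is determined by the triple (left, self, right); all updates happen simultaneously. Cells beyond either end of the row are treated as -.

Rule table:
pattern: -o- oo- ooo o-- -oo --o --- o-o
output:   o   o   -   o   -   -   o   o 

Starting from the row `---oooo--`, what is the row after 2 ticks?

oo----ooo
-oooo---o

-oooo---o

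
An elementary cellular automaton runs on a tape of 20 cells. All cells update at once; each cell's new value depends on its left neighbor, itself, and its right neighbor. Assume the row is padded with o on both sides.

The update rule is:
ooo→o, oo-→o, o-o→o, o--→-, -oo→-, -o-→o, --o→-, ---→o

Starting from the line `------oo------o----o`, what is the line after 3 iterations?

oo-oo---oo-ooooooo--

-oooo--o-oooo-o-oo--
o-ooo--oo-oooooo-o--
oo-oo---oo-ooooooo--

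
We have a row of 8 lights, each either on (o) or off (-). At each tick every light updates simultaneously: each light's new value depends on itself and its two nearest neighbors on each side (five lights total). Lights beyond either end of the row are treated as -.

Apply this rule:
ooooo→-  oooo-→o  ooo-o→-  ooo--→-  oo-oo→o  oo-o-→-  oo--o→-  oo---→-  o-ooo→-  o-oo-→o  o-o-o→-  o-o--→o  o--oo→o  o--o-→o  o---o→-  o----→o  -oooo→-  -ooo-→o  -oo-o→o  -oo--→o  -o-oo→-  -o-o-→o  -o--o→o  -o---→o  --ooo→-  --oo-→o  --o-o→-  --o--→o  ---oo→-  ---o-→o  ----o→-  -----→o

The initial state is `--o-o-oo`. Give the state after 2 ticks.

o-oooooo

-o-o--oo
o-oooooo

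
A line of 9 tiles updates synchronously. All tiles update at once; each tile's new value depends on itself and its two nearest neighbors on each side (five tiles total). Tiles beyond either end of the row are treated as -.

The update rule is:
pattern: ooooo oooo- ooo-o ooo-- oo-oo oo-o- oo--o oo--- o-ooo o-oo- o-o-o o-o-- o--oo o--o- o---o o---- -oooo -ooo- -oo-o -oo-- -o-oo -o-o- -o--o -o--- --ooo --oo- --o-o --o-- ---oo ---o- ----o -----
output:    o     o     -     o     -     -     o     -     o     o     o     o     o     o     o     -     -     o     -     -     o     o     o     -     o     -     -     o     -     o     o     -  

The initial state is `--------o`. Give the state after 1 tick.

------ooo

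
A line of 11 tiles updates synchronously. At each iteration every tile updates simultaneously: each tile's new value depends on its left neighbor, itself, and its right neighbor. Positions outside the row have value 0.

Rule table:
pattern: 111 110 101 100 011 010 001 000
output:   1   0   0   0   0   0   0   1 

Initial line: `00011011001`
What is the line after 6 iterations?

01100000000

11000000000
00011111111
11001111110
00000111100
11110011001
01100000000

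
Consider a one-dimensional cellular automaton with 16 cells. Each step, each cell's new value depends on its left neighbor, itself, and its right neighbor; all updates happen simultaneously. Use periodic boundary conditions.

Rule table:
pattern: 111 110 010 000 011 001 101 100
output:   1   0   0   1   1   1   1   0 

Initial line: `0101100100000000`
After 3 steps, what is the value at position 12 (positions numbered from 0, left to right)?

1011001001111111
0110010011111111
1100100111111110
position 12 holds 1

1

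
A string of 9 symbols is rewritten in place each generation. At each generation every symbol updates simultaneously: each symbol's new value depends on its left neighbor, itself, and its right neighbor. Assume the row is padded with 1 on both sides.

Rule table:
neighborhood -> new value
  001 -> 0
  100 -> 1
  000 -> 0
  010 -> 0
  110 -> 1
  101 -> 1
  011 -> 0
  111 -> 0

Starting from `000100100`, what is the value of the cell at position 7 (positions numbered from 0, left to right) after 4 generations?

1

100010010
110001001
011000100
101100010
position 7 holds 1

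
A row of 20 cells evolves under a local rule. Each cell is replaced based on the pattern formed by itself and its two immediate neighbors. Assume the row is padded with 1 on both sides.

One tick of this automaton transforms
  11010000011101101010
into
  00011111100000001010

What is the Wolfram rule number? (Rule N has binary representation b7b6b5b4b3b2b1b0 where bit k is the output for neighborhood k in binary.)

23

position 0: 111 → 0  (bit 7 = 0)
position 1: 110 → 0  (bit 6 = 0)
position 2: 101 → 0  (bit 5 = 0)
position 4: 100 → 1  (bit 4 = 1)
position 9: 011 → 0  (bit 3 = 0)
position 3: 010 → 1  (bit 2 = 1)
position 8: 001 → 1  (bit 1 = 1)
position 5: 000 → 1  (bit 0 = 1)
bits b7..b0 = 00010111 = 23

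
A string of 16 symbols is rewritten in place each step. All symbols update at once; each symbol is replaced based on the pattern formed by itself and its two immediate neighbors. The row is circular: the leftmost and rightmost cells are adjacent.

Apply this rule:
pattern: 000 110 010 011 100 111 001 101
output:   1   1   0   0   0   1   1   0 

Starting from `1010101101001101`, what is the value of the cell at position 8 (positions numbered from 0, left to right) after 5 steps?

1

step 1: 1000000100010100
step 2: 0011111001100001
step 3: 0101111010101110
step 4: 1000111000000110
step 5: 0011011011111010
position 8 holds 1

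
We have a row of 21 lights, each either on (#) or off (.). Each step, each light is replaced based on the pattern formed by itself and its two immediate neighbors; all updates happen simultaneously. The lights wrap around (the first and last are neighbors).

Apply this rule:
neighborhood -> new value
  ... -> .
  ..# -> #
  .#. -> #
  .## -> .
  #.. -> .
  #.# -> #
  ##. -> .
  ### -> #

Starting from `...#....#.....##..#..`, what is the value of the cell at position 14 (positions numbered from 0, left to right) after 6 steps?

.

..##...##....#...##..
.#....#.....##..#....
##...##....#...##....
....#.....##..#.....#
...##....#...##....##
..#.....##..#.....#..
position 14 holds .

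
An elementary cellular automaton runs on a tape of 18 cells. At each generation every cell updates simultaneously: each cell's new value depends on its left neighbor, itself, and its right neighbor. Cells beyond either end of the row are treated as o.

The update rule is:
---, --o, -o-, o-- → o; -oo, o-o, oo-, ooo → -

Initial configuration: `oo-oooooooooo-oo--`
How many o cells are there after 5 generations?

generation 1: ----------------oo
generation 2: oooooooooooooooo--
generation 3: ----------------oo  (repeats generation 1; period 2)
generation 5: ----------------oo
count of o: 2

2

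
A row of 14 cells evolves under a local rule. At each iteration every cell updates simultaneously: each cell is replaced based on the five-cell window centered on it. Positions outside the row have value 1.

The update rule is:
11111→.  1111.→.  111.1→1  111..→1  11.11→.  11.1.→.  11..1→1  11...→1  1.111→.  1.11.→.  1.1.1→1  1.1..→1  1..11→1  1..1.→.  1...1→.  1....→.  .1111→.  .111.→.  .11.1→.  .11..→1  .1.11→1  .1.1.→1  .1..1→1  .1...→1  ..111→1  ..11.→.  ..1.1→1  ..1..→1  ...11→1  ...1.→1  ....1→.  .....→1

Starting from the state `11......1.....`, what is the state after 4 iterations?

1.....1...11.1

.11.11.111.1.1
.........1.11.
1.11111.111...
1.....1...11.1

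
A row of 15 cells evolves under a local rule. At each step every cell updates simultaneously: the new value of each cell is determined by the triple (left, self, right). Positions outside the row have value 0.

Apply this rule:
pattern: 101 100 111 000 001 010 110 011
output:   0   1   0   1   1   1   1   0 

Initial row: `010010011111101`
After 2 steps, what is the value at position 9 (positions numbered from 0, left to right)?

111111100000101
000000111111101
position 9 holds 1

1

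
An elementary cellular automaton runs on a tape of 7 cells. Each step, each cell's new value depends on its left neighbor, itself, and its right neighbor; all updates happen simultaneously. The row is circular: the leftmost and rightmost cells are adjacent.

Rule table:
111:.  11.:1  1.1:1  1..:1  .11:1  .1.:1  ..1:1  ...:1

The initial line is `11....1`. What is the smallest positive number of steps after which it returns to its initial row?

step 1: .111111
step 2: 11....1

2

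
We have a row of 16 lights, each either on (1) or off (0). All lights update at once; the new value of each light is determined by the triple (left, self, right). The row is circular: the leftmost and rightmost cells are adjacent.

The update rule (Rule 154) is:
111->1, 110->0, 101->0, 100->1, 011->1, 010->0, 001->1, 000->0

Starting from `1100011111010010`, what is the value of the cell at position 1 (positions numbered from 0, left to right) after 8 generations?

1

1010111110001100
0000111101011011
1001111000010010
0111110100101100
1111100011001010
1111010110110000
1110000100101001
1101001011000111
position 1 holds 1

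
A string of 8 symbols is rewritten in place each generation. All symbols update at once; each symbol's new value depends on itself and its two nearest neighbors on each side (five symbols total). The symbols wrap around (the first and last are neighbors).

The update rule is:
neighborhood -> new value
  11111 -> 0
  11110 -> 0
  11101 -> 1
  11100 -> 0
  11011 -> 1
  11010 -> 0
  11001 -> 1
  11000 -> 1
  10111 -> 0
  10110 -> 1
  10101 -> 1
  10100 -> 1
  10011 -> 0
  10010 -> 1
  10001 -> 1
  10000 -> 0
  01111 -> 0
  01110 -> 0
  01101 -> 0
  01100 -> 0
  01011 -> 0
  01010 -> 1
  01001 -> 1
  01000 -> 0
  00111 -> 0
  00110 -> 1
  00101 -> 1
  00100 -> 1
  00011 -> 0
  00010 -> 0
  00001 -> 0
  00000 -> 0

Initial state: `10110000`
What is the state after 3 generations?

00001010

generation 1: 10101000
generation 2: 11111010
generation 3: 00001010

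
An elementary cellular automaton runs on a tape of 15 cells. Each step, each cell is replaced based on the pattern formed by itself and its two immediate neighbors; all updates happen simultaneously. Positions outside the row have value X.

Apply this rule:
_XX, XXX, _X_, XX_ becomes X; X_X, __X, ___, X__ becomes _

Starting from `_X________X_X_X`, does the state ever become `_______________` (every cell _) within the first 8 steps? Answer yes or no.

no

_X________X_X_X  (fixed point — unchanged through step 8)
step 8 is _X________X_X_X, still not uniform _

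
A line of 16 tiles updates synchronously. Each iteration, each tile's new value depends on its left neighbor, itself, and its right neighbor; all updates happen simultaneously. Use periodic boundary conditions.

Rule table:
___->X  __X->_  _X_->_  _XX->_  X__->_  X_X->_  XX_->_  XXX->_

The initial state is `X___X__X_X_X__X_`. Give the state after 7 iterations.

__X_____________
X___XXXXXXXXXXXX
__X_____________  (repeats iteration 1; period 2)
iteration 7: __X_____________

__X_____________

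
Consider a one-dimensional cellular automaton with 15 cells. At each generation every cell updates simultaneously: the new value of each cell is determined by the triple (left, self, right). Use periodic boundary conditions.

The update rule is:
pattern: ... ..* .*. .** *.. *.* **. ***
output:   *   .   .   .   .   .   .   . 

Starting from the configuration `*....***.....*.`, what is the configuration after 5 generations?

..**.....***...
*....***.....**
..**.....***...  (repeats generation 1; period 2)
generation 5: ..**.....***...

..**.....***...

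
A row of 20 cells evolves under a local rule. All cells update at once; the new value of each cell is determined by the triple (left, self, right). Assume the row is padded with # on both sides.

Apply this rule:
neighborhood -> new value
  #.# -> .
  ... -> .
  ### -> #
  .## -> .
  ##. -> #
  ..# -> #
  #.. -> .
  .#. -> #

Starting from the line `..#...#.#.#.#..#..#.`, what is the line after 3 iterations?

.##.#.#.#.#.#.##.##.

iteration 1: .##..##.#.#.#.##.##.
iteration 2: ..#.#.#.#.#.#..#..#.
iteration 3: .##.#.#.#.#.#.##.##.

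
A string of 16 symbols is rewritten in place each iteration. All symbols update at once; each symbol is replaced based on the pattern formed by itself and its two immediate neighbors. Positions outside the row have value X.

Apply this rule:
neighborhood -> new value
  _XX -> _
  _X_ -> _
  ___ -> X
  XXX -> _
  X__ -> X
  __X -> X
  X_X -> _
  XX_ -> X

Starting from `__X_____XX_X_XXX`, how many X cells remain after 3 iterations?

7

XX_XXXXX_X______
_X_____X__XXXXXX
__XXXXX_XX______
count of X: 7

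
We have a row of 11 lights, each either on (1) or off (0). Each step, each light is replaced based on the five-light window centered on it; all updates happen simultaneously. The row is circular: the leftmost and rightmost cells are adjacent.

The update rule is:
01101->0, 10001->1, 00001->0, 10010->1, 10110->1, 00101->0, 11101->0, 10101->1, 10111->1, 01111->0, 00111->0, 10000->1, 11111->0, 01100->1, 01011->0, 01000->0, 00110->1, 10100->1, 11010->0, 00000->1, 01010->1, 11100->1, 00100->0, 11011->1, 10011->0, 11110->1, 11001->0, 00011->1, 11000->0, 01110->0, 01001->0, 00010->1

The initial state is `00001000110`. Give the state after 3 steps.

10100101001

step 1: 11010011110
step 2: 10010000101
step 3: 10100101001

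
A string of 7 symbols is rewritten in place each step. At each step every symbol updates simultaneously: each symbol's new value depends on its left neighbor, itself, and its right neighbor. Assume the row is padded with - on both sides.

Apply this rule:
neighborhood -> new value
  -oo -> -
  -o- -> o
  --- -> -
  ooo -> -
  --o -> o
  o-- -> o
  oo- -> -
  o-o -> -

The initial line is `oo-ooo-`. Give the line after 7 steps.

o------

step 1: ------o
step 2: -----oo
step 3: ----o--
step 4: ---ooo-
step 5: --o---o
step 6: -ooo-oo
step 7: o------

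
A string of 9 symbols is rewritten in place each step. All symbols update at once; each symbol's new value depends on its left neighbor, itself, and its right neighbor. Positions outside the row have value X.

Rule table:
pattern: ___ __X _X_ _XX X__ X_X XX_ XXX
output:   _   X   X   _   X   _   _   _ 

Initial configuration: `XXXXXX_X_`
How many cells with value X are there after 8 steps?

step 1: _______X_
step 2: X_____XX_
step 3: _X___X___
step 4: _XX_XXX_X
step 5: _________
step 6: X_______X
step 7: _X_____X_
step 8: _XX___XX_
count of X: 4

4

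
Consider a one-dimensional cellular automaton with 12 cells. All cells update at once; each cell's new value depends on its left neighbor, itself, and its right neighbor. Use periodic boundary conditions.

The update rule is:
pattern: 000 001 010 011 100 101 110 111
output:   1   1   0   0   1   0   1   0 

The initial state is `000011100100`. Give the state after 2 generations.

111100111011
000111001000

000111001000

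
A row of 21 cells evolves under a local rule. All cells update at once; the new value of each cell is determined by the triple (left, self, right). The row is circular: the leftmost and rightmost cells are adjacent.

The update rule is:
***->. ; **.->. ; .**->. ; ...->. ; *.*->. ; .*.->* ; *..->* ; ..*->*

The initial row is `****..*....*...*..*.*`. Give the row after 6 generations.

....****..***.*****..
...*....**.........*.
..***..*..*.......***
**...*******.....*...
..*.*.......*...***.*
***.**.....***.*....*

***.**.....***.*....*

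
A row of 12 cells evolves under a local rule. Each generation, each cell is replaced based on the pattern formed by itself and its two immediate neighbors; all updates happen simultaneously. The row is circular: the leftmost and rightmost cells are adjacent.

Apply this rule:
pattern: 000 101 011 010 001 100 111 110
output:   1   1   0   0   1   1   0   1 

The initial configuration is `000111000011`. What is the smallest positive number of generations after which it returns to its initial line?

111001111101
001110000110
110011111011
011100001100
100111110111
111000011000
001111101111
110000110001
011111011110
100001100011
111110111100
000011000111
111101111001
000110001110
111011110011
001100011100
110111100111
011000111000
101111001111
110001110000
011110011111
100011100001
111100111110
000111000011

24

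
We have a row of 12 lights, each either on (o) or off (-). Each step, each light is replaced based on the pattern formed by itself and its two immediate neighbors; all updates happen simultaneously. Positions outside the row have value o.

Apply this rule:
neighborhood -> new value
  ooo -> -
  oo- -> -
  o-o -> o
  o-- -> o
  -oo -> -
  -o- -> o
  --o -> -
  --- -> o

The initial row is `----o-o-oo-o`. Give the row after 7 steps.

ooooo-oo-oo-

step 1: ooo-oooo--o-
step 2: ---o----o-oo
step 3: oo-oooo-oo--
step 4: --o----o--o-
step 5: o-oooo-oo-oo
step 6: -o----o--o--
step 7: ooooo-oo-oo-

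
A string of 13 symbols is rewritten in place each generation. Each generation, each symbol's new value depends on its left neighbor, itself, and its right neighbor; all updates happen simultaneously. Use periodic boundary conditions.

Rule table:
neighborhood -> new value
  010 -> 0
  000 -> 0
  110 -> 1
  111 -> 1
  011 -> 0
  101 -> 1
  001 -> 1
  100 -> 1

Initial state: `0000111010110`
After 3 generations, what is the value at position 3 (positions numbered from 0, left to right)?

1

0001011101011
1010101110101
1101010111010
position 3 holds 1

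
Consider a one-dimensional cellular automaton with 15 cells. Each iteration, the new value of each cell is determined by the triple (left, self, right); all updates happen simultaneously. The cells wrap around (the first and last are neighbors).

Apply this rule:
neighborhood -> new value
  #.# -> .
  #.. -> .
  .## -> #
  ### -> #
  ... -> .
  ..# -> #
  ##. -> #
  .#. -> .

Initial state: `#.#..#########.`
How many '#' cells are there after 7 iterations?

14

iteration 1: ....##########.
iteration 2: ...###########.
iteration 3: ..############.
iteration 4: .#############.
iteration 5: ##############.
iteration 6: ##############.  (fixed point — unchanged through iteration 7)
count of #: 14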